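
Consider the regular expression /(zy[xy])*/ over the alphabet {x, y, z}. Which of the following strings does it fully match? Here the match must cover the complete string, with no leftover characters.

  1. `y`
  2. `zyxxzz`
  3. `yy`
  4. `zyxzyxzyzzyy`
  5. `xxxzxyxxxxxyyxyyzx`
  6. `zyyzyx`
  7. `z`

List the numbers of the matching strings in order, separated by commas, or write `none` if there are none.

1 → no match
2 → no match
3 → no match
4 → no match
5 → no match
6 → match
7 → no match

6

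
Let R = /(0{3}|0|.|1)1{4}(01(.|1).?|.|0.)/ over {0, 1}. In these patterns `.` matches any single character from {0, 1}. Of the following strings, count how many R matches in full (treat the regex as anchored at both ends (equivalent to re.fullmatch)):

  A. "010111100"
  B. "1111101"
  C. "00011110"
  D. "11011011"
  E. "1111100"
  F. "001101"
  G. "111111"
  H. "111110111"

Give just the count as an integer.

A. "010111100" → no match
B. "1111101" → match
C. "00011110" → match
D. "11011011" → no match
E. "1111100" → match
F. "001101" → no match
G. "111111" → match
H. "111110111" → match
Total matched: 5

5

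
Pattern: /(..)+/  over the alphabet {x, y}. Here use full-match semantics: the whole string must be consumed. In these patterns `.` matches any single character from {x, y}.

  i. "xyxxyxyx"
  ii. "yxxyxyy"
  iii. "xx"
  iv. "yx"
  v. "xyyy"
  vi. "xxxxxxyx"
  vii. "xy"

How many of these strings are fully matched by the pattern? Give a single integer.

i → match
ii → no match
iii → match
iv → match
v → match
vi → match
vii → match
Total matched: 6

6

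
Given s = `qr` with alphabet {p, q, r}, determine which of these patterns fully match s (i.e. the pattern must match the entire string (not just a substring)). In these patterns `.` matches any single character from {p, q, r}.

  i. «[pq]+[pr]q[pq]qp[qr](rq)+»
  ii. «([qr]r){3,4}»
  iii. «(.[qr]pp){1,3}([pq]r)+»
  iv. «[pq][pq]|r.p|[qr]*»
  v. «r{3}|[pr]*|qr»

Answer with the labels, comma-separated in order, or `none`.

i → no match — must end with `rq`
ii → no match
iii → no match
iv → match
v → match

iv, v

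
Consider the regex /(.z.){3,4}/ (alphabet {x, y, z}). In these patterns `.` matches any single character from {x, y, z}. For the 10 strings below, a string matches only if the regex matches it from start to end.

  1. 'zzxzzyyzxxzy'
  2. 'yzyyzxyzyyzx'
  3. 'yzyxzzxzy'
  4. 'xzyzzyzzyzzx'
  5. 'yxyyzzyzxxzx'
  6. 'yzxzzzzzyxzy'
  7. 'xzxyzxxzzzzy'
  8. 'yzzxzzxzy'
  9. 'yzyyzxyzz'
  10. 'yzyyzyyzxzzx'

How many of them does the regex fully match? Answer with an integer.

9

1. 'zzxzzyyzxxzy' → match
2. 'yzyyzxyzyyzx' → match
3. 'yzyxzzxzy' → match
4. 'xzyzzyzzyzzx' → match
5. 'yxyyzzyzxxzx' → no match
6. 'yzxzzzzzyxzy' → match
7. 'xzxyzxxzzzzy' → match
8. 'yzzxzzxzy' → match
9. 'yzyyzxyzz' → match
10. 'yzyyzyyzxzzx' → match
Total matched: 9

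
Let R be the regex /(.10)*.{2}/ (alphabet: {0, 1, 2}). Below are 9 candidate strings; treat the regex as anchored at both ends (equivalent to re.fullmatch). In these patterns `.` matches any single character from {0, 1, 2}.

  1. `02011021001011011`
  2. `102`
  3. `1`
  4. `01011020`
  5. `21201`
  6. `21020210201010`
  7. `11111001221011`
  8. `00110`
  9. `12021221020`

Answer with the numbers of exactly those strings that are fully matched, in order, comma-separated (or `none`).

4

1 → no match
2 → no match
3 → no match
4 → match
5 → no match
6 → no match
7 → no match
8 → no match
9 → no match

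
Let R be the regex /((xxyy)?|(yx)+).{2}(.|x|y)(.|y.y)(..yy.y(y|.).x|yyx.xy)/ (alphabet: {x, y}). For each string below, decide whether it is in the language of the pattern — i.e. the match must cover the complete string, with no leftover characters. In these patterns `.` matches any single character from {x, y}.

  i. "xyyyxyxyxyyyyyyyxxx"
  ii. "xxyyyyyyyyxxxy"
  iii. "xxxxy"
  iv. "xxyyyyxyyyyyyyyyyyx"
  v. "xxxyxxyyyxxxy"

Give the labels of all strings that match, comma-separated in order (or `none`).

i → no match
ii → match
iii → no match
iv → match
v → no match

ii, iv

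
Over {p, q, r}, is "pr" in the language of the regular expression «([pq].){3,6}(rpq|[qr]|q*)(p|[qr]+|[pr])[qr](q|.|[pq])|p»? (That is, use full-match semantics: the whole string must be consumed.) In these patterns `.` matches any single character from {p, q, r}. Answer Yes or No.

No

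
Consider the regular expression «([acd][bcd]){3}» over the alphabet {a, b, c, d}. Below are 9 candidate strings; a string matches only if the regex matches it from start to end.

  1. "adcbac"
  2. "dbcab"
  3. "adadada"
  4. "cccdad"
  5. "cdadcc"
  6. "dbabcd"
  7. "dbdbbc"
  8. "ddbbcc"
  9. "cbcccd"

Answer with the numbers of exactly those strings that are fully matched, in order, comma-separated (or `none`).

1, 4, 5, 6, 9

1 → match
2 → no match
3 → no match
4 → match
5 → match
6 → match
7 → no match
8 → no match
9 → match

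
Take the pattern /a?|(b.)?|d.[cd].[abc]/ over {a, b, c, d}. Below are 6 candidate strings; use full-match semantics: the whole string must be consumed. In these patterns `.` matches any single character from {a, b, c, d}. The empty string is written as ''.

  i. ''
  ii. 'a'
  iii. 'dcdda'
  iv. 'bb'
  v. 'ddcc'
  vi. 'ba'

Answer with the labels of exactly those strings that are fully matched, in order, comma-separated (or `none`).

i → match
ii → match
iii → match
iv → match
v → no match
vi → match

i, ii, iii, iv, vi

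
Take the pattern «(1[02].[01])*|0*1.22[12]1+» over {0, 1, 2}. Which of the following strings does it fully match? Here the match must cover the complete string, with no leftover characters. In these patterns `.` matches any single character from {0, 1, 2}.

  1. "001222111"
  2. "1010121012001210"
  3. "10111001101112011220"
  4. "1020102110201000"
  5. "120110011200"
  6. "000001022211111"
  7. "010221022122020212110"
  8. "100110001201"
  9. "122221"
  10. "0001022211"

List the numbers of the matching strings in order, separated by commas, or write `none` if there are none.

1 → match
2 → match
3 → match
4 → match
5 → match
6 → match
7 → no match
8 → match
9 → match
10 → match

1, 2, 3, 4, 5, 6, 8, 9, 10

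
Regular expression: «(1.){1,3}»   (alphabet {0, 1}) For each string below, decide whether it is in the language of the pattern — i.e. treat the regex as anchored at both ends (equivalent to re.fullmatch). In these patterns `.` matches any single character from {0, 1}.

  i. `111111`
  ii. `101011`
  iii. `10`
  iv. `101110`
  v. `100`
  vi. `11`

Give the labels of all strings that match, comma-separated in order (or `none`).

i, ii, iii, iv, vi

i → match
ii → match
iii → match
iv → match
v → no match
vi → match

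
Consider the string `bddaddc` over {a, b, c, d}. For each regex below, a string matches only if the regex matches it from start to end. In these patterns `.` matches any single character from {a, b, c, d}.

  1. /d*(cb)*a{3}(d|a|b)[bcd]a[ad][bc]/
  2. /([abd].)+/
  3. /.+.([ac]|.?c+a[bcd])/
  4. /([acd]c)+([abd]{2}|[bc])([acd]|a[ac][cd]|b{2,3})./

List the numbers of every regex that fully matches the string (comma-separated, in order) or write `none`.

1 → no match
2 → no match
3 → match
4 → no match

3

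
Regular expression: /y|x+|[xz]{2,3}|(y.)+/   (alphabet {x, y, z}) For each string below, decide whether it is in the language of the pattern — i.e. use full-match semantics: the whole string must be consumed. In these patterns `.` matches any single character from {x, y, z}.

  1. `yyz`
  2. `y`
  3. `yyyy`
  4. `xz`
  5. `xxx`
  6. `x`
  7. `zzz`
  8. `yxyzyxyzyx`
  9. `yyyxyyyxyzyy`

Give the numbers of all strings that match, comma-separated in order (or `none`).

2, 3, 4, 5, 6, 7, 8, 9

1 → no match
2 → match
3 → match
4 → match
5 → match
6 → match
7 → match
8 → match
9 → match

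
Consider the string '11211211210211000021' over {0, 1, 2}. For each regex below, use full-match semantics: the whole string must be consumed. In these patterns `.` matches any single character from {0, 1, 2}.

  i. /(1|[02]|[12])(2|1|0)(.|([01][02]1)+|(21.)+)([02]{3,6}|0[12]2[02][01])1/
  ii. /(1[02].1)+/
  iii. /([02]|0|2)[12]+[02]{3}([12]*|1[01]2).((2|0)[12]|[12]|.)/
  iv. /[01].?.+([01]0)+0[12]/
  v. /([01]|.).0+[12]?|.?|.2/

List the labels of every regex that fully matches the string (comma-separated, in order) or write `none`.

i

i → match
ii → no match
iii → no match
iv → no match
v → no match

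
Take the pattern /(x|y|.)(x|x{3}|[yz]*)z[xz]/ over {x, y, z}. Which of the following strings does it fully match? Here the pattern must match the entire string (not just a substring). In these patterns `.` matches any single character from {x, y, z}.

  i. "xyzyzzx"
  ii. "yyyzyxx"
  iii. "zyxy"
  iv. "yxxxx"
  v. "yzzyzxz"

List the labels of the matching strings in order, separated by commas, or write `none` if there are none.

i. "xyzyzzx" → match
ii. "yyyzyxx" → no match
iii. "zyxy" → no match
iv. "yxxxx" → no match
v. "yzzyzxz" → no match

i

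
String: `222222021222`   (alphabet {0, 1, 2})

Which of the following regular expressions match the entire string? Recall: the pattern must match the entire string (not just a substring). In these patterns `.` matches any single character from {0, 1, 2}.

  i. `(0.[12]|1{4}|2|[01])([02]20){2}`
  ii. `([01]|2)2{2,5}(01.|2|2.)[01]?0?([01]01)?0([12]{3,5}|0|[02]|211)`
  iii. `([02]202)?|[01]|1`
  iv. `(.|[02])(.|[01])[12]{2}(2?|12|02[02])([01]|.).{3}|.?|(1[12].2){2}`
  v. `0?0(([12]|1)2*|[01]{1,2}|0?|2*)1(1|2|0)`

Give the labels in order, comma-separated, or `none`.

ii

i → no match — must end with `20`
ii → match
iii → no match
iv → no match
v → no match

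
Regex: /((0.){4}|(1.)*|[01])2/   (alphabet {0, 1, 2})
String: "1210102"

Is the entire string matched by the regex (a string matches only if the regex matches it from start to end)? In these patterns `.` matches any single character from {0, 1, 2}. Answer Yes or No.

Yes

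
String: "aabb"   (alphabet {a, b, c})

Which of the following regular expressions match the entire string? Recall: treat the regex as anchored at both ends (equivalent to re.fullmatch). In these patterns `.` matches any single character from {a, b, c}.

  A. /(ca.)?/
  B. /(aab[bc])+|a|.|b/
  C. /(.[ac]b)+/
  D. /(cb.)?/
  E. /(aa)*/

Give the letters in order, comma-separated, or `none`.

B

A → no match
B → match
C → no match
D → no match
E → no match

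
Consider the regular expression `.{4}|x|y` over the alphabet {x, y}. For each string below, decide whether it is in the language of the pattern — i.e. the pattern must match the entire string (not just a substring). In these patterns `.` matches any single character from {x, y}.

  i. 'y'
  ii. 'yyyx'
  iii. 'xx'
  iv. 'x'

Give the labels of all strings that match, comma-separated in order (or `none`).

i, ii, iv

i → match
ii → match
iii → no match
iv → match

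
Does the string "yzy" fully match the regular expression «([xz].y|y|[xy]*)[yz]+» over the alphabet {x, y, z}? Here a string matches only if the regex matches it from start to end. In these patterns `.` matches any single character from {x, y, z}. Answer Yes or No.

Yes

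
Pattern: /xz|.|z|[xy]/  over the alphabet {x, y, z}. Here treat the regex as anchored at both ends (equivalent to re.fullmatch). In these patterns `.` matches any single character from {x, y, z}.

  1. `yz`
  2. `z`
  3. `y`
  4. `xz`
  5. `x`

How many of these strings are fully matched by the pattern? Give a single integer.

4

1 → no match
2 → match
3 → match
4 → match
5 → match
Total matched: 4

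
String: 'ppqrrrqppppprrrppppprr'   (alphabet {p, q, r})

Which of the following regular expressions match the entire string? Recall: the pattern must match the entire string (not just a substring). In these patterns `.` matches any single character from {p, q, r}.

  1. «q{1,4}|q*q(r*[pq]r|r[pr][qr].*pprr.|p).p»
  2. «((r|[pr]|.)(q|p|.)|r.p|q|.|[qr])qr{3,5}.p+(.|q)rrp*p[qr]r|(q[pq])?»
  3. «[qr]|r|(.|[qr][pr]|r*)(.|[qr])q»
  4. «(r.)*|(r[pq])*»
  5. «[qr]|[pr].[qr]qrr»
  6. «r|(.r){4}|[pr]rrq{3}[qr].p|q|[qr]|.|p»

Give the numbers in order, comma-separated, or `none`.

1 → no match
2 → match
3 → no match
4 → no match
5 → no match
6 → no match

2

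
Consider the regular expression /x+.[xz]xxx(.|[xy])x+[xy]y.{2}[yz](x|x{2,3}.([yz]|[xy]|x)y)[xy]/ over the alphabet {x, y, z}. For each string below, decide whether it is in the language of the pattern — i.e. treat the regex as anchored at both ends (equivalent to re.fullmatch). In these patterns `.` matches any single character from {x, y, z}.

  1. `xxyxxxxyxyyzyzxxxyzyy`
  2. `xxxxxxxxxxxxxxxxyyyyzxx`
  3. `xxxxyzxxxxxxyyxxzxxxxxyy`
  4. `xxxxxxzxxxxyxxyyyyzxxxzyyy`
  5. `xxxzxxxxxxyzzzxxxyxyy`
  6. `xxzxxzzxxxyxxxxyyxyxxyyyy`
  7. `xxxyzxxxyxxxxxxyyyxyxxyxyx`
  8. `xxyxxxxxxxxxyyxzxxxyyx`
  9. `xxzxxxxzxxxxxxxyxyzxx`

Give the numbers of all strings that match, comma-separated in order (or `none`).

1, 2, 3, 4, 5, 7, 8, 9

1 → match
2 → match
3 → match
4 → match
5 → match
6 → no match
7 → match
8 → match
9 → match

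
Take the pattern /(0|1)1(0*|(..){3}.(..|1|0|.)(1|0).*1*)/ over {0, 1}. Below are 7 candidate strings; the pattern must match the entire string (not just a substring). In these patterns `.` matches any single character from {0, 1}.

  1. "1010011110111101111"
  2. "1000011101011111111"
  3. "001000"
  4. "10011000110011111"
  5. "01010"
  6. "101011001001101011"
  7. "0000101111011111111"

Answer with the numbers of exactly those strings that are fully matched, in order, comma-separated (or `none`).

1 → no match
2 → no match
3 → no match
4 → no match
5 → no match
6 → no match
7 → no match

none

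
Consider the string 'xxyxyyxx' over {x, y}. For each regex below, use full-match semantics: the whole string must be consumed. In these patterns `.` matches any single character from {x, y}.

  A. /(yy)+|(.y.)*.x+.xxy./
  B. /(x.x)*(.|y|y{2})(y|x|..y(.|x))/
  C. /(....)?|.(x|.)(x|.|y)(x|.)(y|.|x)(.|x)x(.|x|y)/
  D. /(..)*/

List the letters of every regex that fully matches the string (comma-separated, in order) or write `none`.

C, D

A → no match
B → no match
C → match
D → match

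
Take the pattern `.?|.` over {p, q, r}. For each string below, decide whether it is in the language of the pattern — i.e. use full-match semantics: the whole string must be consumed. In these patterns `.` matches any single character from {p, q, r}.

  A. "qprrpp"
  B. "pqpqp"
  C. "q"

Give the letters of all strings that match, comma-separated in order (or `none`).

C

A → no match
B → no match
C → match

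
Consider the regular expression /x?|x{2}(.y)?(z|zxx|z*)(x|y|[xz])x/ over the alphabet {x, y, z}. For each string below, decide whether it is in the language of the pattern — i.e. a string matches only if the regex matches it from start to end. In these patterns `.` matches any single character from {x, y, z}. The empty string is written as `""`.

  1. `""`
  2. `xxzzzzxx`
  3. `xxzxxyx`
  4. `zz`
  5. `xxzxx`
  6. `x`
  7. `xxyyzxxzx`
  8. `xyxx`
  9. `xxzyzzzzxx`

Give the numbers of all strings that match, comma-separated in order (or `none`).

1, 2, 3, 5, 6, 7, 9

1 → match
2 → match
3 → match
4 → no match
5 → match
6 → match
7 → match
8 → no match
9 → match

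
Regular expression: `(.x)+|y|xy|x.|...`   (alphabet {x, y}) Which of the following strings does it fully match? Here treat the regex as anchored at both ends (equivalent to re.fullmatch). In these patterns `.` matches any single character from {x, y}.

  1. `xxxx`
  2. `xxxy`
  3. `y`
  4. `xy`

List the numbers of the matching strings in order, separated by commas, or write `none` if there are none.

1, 3, 4

1 → match
2 → no match
3 → match
4 → match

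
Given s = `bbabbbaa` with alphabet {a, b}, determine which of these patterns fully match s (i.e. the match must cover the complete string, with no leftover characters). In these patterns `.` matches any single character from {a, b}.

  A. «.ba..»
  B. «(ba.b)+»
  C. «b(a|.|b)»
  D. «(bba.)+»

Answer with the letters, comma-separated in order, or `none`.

D

A → no match
B → no match — must start with `ba`
C → no match
D → match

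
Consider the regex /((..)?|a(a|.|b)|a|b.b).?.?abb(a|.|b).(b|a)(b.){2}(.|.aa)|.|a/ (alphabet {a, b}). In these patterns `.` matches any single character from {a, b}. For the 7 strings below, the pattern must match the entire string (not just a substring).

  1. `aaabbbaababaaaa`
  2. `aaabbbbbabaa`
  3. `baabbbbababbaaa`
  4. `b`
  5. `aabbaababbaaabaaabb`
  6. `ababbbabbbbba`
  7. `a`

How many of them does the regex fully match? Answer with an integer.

1 → match
2 → no match
3 → match
4 → match
5 → no match
6 → match
7 → match
Total matched: 5

5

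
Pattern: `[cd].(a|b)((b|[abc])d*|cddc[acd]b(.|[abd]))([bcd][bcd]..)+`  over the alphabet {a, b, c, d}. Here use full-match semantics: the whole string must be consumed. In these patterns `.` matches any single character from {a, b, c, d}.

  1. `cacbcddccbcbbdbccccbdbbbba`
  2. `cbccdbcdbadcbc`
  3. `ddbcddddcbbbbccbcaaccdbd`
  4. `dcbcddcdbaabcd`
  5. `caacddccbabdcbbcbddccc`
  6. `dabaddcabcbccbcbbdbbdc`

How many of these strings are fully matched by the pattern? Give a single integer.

1 → no match
2 → no match
3 → no match
4 → no match
5 → match
6 → no match
Total matched: 1

1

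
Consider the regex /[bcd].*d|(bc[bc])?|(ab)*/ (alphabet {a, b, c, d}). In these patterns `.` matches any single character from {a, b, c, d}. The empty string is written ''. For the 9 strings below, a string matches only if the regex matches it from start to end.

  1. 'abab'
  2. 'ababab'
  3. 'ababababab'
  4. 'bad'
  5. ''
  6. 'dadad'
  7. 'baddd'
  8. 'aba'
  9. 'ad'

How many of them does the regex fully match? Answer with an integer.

1 → match
2 → match
3 → match
4 → match
5 → match
6 → match
7 → match
8 → no match
9 → no match
Total matched: 7

7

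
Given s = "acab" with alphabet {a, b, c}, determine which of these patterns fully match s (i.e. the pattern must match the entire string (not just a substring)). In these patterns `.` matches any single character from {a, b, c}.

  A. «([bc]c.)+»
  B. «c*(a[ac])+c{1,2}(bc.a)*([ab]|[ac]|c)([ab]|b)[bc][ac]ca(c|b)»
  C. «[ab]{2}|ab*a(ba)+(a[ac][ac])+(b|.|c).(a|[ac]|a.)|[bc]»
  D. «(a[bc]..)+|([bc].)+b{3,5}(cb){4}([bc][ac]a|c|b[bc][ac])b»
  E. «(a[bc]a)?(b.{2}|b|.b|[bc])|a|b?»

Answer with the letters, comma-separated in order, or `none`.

A → no match
B → no match
C → no match
D → match
E → match

D, E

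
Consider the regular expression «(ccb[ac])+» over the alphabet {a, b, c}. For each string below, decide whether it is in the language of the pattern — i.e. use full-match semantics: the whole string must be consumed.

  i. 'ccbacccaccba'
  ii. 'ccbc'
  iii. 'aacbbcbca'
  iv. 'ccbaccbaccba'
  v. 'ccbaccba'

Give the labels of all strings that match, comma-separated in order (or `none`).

i → no match
ii → match
iii → no match — must start with 'ccb'
iv → match
v → match

ii, iv, v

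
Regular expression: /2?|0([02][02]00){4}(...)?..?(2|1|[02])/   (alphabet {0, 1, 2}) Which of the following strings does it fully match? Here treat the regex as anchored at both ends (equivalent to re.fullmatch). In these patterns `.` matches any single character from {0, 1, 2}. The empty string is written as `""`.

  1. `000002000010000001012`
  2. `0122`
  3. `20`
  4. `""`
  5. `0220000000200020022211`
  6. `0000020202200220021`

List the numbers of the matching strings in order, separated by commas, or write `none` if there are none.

4, 5

1 → no match
2 → no match
3 → no match
4 → match
5 → match
6 → no match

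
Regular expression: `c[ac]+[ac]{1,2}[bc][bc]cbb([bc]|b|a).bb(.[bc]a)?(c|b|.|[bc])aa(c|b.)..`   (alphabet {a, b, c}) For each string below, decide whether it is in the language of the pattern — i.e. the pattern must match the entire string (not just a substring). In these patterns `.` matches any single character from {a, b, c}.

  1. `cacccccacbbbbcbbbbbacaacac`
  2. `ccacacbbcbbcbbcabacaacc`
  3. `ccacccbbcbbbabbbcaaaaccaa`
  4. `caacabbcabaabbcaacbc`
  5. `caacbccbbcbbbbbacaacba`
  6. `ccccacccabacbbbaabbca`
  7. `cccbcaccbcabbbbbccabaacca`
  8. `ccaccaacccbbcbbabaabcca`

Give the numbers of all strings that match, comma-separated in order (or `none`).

1 → no match
2 → no match
3 → no match
4 → no match
5 → match
6 → no match
7 → no match
8 → no match

5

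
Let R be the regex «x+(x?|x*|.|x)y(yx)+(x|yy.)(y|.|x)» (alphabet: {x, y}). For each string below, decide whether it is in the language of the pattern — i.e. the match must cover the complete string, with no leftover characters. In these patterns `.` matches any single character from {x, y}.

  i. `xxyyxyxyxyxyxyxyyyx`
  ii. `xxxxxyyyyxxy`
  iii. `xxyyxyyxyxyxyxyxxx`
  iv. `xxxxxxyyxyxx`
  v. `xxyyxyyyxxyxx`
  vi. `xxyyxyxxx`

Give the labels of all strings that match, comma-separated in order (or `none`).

i → match
ii → no match
iii → no match
iv → no match
v → no match
vi → match

i, vi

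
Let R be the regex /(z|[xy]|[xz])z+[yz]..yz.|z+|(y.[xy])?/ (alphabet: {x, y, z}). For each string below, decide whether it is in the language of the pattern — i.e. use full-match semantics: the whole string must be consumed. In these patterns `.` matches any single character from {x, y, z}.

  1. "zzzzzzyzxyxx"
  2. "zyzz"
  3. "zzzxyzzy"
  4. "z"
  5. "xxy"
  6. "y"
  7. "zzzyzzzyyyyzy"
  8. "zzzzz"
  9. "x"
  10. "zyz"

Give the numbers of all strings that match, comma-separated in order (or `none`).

1 → no match
2 → no match
3 → no match
4 → match
5 → no match
6 → no match
7 → no match
8 → match
9 → no match
10 → no match

4, 8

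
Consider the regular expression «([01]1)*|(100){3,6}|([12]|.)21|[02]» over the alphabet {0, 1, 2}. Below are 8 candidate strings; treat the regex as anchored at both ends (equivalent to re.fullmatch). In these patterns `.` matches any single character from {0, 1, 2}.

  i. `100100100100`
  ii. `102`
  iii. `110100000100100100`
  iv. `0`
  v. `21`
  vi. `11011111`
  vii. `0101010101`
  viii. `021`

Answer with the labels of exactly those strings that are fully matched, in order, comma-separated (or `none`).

i, iv, vi, vii, viii

i → match
ii → no match
iii → no match
iv → match
v → no match
vi → match
vii → match
viii → match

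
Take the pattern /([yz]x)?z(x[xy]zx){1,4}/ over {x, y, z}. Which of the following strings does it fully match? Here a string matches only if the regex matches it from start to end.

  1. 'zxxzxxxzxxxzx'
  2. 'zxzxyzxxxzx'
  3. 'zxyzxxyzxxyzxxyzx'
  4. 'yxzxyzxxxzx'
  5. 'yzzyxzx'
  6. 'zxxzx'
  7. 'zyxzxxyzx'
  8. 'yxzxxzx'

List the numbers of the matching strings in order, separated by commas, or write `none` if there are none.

1, 2, 3, 4, 6, 8

1 → match
2 → match
3 → match
4 → match
5 → no match
6 → match
7 → no match
8 → match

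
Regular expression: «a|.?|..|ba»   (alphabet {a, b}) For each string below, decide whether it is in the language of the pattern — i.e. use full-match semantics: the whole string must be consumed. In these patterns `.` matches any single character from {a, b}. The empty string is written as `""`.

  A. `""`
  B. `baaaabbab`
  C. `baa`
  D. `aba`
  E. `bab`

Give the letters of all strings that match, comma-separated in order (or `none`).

A

A → match
B → no match
C → no match
D → no match
E → no match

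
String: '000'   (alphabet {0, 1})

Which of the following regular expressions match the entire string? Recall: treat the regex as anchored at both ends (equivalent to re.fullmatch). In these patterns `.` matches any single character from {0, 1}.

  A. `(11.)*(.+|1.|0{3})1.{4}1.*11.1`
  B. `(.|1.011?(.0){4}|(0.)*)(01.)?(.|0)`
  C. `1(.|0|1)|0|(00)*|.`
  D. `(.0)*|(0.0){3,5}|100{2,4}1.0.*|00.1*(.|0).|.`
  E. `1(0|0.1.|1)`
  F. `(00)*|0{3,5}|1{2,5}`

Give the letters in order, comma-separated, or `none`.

A → no match — must end with '1'
B → match
C → no match
D → no match
E → no match — must start with '1'
F → match

B, F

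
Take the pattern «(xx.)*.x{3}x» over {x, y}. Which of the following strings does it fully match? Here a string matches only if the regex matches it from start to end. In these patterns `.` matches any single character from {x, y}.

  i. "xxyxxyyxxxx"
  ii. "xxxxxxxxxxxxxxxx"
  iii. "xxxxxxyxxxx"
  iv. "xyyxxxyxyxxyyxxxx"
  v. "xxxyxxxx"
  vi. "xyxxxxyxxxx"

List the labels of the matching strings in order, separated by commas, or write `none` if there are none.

i, iii, v

i → match
ii → no match
iii → match
iv → no match
v → match
vi → no match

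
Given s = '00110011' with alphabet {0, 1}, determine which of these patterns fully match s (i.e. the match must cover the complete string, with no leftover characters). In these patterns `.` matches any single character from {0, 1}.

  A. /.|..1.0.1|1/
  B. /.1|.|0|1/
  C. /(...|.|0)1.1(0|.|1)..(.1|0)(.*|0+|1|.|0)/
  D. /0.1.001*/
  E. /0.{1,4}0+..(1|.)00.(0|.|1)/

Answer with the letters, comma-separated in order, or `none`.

A → no match
B → no match
C → no match
D → match
E → no match

D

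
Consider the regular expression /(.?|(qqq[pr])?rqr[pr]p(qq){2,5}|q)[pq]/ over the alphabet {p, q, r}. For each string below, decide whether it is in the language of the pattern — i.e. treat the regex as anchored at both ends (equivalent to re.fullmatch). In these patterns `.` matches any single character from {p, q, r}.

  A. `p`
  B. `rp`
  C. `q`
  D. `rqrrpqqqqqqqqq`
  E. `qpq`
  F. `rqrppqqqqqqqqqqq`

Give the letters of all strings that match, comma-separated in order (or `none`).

A, B, C, D, F

A. `p` → match
B. `rp` → match
C. `q` → match
D → match
E. `qpq` → no match
F → match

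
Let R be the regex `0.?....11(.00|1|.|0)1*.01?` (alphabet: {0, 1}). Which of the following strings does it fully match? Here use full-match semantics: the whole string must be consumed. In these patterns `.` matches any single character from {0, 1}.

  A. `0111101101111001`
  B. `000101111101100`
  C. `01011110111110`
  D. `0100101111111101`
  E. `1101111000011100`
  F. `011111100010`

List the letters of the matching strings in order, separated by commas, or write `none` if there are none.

A, C, D, F

A → match
B → no match
C → match
D → match
E → no match — must start with `0`
F → match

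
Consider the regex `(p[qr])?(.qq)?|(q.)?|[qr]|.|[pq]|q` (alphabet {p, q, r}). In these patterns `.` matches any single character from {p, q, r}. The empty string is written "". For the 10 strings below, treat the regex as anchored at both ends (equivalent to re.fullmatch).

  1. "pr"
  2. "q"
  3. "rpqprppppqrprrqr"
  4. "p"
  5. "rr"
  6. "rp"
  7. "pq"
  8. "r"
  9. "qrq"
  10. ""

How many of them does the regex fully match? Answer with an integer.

1 → match
2 → match
3 → no match
4 → match
5 → no match
6 → no match
7 → match
8 → match
9 → no match
10 → match
Total matched: 6

6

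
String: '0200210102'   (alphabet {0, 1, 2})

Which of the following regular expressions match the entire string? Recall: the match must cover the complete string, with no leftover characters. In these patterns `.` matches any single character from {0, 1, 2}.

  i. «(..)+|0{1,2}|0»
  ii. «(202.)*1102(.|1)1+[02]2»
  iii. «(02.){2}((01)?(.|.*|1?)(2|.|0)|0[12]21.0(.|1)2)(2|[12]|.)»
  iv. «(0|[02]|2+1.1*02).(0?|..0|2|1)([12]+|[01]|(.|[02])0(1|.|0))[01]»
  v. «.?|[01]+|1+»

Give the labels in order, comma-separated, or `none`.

i → match
ii → no match
iii → match
iv → no match
v → no match

i, iii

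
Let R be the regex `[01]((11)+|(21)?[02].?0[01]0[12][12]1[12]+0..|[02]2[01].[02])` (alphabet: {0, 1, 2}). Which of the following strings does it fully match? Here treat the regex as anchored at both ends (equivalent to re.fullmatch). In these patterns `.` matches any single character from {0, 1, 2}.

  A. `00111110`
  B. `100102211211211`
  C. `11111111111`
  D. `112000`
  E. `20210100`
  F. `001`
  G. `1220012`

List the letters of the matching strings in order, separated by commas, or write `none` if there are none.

A. `00111110` → no match
B → no match
C. `11111111111` → match
D. `112000` → no match
E. `20210100` → no match
F. `001` → no match
G. `1220012` → no match

C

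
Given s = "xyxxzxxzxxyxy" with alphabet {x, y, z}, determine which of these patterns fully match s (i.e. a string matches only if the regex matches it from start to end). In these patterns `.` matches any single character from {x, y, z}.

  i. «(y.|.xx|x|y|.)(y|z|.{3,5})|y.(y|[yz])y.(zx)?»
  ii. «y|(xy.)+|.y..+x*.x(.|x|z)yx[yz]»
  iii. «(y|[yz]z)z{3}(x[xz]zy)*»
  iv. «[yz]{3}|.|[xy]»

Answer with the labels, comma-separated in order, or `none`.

i → no match
ii → match
iii → no match
iv → no match

ii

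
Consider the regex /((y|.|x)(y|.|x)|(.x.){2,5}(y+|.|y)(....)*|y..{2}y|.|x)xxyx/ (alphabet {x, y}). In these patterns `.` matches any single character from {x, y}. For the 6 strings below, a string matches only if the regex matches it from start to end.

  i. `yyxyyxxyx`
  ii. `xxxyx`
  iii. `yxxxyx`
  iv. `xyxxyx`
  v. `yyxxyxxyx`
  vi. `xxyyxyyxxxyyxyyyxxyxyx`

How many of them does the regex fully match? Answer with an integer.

5

i → match
ii → match
iii → match
iv → match
v → match
vi → no match — must end with `xxyx`
Total matched: 5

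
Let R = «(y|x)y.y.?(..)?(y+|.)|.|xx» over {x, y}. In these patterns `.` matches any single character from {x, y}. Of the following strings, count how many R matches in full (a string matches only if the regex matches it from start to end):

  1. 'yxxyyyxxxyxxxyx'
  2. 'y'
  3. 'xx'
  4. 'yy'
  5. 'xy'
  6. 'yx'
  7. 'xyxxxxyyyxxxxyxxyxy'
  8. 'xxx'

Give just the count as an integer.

1 → no match
2 → match
3 → match
4 → no match
5 → no match
6 → no match
7 → no match
8 → no match
Total matched: 2

2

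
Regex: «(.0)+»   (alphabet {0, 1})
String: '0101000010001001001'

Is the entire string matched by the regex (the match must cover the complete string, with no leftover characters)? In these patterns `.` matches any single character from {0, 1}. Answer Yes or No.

No

Every match must end with '0', but '0101000010001001001' does not.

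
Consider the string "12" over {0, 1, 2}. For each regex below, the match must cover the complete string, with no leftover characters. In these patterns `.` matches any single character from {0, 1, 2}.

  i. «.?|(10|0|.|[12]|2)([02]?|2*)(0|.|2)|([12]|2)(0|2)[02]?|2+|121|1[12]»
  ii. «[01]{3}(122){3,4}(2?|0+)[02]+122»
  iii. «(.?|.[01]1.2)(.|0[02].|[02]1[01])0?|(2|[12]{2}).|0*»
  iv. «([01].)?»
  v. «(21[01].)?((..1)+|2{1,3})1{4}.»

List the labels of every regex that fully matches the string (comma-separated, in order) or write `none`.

i, iii, iv

i → match
ii → no match — must end with "122"
iii → match
iv → match
v → no match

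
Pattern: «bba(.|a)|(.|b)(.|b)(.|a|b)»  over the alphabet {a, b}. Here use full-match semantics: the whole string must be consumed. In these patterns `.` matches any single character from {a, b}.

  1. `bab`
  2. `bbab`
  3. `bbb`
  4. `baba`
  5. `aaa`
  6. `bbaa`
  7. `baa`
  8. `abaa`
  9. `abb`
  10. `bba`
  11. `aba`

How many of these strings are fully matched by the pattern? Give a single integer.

9

1 → match
2 → match
3 → match
4 → no match
5 → match
6 → match
7 → match
8 → no match
9 → match
10 → match
11 → match
Total matched: 9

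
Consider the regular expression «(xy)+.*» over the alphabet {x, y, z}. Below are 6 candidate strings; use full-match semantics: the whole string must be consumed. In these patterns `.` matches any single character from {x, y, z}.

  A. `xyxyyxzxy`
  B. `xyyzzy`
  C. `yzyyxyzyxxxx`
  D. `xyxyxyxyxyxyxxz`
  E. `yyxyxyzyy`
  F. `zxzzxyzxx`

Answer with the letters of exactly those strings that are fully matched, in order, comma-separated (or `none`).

A → match
B → match
C → no match — must start with `xy`
D → match
E → no match — must start with `xy`
F → no match — must start with `xy`

A, B, D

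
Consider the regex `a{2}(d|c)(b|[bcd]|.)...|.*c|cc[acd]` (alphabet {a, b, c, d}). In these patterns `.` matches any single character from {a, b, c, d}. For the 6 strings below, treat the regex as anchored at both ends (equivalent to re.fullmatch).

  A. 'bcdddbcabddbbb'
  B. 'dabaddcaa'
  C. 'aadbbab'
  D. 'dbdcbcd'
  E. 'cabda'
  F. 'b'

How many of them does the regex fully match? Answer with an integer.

A → no match
B → no match
C → match
D → no match
E → no match
F → no match
Total matched: 1

1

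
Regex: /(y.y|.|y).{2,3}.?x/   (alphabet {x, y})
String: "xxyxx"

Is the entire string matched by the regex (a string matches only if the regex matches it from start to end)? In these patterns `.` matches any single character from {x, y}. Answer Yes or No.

Yes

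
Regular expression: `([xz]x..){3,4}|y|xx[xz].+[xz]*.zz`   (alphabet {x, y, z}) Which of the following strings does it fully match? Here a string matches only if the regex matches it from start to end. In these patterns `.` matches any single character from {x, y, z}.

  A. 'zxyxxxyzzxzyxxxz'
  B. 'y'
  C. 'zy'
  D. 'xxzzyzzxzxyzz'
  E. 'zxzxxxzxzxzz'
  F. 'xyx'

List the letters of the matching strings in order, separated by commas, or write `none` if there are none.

A, B, D, E

A → match
B → match
C → no match
D → match
E → match
F → no match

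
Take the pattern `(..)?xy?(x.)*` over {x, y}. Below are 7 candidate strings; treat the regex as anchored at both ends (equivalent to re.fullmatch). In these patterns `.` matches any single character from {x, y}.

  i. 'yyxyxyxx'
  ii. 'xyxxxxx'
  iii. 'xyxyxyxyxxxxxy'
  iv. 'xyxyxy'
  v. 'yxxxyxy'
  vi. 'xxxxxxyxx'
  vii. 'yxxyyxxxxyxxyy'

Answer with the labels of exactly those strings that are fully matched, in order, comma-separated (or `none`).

i → match
ii → match
iii → match
iv → match
v → match
vi → match
vii → no match

i, ii, iii, iv, v, vi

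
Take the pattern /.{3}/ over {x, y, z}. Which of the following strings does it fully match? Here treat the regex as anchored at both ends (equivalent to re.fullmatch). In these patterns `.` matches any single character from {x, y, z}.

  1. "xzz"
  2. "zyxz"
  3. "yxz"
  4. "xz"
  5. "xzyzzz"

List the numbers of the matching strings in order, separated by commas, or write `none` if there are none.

1, 3

1 → match
2 → no match
3 → match
4 → no match
5 → no match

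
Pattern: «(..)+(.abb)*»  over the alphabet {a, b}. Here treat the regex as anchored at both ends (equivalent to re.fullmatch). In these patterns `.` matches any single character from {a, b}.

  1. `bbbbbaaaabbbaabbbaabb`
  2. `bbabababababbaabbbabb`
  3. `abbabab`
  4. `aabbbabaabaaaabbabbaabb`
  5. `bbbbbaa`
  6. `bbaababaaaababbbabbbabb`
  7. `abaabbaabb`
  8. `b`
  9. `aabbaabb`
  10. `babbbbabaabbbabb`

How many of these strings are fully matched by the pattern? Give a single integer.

1 → no match
2 → no match
3 → no match
4 → no match
5 → no match
6 → no match
7 → match
8 → no match
9 → match
10 → match
Total matched: 3

3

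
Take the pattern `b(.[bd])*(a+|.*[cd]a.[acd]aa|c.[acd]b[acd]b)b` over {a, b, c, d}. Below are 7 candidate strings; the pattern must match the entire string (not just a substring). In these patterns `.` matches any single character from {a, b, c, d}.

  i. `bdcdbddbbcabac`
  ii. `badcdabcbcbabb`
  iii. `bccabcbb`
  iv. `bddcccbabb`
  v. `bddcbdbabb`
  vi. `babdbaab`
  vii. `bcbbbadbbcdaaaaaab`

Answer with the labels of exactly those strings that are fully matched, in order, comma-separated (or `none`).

i → no match — must end with `b`
ii → match
iii → match
iv → match
v → match
vi → match
vii → match

ii, iii, iv, v, vi, vii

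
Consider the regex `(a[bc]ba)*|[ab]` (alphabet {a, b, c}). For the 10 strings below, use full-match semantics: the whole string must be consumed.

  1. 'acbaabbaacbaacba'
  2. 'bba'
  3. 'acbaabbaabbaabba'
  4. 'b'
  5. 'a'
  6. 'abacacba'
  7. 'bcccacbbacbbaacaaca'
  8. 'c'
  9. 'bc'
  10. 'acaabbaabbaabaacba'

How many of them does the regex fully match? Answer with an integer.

4

1 → match
2 → no match
3 → match
4 → match
5 → match
6 → no match
7 → no match
8 → no match
9 → no match
10 → no match
Total matched: 4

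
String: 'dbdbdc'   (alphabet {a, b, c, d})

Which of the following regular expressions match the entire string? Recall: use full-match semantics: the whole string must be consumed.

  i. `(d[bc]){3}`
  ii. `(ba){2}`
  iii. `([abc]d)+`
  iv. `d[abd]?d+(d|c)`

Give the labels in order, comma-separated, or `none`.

i → match
ii → no match — must start with 'ba'
iii → no match — must end with 'd'
iv → no match

i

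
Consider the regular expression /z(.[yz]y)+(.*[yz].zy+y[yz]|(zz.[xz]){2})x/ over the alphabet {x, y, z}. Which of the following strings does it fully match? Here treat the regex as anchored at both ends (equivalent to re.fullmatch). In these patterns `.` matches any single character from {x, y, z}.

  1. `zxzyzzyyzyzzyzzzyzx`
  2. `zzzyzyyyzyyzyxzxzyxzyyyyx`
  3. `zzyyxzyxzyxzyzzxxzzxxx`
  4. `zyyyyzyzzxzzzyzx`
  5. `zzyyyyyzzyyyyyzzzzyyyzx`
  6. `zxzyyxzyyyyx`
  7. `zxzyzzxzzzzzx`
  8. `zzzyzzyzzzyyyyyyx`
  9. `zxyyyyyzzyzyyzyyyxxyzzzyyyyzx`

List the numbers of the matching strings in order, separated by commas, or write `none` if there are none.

1 → match
2 → match
3 → match
4 → match
5 → match
6 → match
7 → match
8 → match
9 → match

1, 2, 3, 4, 5, 6, 7, 8, 9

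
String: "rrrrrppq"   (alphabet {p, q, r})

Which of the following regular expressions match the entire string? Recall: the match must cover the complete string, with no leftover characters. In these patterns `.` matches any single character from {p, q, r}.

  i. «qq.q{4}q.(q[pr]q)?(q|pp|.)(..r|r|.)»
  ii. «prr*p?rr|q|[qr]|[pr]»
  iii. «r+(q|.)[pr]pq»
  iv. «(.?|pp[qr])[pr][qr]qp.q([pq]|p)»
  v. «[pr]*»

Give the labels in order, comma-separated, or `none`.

i → no match — must start with "qq"
ii → no match
iii → match
iv → no match
v → no match

iii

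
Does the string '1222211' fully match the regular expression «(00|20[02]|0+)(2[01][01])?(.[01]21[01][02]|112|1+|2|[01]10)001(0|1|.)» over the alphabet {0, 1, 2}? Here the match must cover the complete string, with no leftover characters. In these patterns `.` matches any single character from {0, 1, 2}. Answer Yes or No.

No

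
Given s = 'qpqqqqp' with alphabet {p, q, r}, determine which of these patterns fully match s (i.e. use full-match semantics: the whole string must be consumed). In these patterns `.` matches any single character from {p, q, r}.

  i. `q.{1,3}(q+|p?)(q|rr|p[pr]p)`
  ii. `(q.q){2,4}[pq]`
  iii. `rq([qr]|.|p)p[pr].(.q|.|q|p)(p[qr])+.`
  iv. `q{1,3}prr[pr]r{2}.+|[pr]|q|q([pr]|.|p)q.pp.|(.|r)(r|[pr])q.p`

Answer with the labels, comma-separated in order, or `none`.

ii

i → no match
ii → match
iii → no match — must start with 'rq'
iv → no match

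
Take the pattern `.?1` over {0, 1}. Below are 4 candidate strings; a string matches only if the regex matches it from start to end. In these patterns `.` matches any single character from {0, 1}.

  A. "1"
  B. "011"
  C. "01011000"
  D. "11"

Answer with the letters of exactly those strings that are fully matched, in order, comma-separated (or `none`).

A → match
B → no match
C → no match — must end with "1"
D → match

A, D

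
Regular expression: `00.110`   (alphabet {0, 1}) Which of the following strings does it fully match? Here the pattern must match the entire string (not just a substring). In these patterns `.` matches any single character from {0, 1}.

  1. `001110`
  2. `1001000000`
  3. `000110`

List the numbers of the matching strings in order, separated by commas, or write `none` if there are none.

1, 3

1. `001110` → match
2. `1001000000` → no match — must start with `00`
3. `000110` → match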